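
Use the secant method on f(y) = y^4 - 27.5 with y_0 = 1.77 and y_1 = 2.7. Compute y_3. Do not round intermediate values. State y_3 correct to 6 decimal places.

f(y_0) = -17.684938, f(y_1) = 25.644100
y_2 = 2.700000 - (25.644100)·(2.700000 - 1.770000)/(25.644100 - (-17.684938)) = 2.149584; f(y_2) = -6.149042
y_3 = 2.149584 - (-6.149042)·(2.149584 - 2.700000)/(-6.149042 - (25.644100)) = 2.256038; f(y_3) = -1.594858

2.256038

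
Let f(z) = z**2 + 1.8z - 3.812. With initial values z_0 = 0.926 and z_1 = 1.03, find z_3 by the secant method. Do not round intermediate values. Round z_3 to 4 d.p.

1.2489

f(z_0) = -1.287724, f(z_1) = -0.897100
z_2 = 1.030000 - (-0.897100)·(1.030000 - 0.926000)/(-0.897100 - (-1.287724)) = 1.268845; f(z_2) = 0.081887
z_3 = 1.268845 - (0.081887)·(1.268845 - 1.030000)/(0.081887 - (-0.897100)) = 1.248867; f(z_3) = -0.004373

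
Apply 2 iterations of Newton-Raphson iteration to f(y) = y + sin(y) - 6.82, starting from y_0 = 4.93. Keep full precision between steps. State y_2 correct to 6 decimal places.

f'(y) = 1 + cos(y)
y_0 = 4.930000: f = -2.866416, f' = 1.215898 → y_1 = 4.930000 - (-2.866416)/(1.215898) = 7.287449
y_1 = 7.287449: f = 1.311215, f' = 1.536710 → y_2 = 7.287449 - (1.311215)/(1.536710) = 6.434187

6.434187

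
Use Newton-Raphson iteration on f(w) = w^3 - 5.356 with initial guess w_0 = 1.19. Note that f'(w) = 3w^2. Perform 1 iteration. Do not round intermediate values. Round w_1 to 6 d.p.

2.054073

w_0 = 1.190000: f = -3.670841, f' = 4.248300 → w_1 = 1.190000 - (-3.670841)/(4.248300) = 2.054073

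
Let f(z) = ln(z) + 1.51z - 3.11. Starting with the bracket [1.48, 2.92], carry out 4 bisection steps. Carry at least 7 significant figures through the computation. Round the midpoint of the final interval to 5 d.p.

f(1.480000) = -0.483158, f(2.920000) = 2.370784 (opposite signs)
step 1: m = 2.200000, f(m) = 1.000457 > 0 → root in [1.480000, 2.200000]
step 2: m = 1.840000, f(m) = 0.278166 > 0 → root in [1.480000, 1.840000]
step 3: m = 1.660000, f(m) = -0.096582 < 0 → root in [1.660000, 1.840000]
step 4: m = 1.750000, f(m) = 0.092116 > 0 → root in [1.660000, 1.750000]
Midpoint of [1.660000, 1.750000] = 1.705000

1.70500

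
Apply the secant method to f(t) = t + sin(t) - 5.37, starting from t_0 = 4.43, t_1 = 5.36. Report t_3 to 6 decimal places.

Secant update: t_(k+1) = t_k − f(t_k)·(t_k − t_(k-1))/(f(t_k) − f(t_(k-1))).
f(t_0) = -1.900392, f(t_1) = -0.807527
t_2 = 5.360000 - (-0.807527)·(5.360000 - 4.430000)/(-0.807527 - (-1.900392)) = 6.047185; f(t_2) = 0.443369
t_3 = 6.047185 - (0.443369)·(6.047185 - 5.360000)/(0.443369 - (-0.807527)) = 5.803618; f(t_3) = -0.027777

5.803618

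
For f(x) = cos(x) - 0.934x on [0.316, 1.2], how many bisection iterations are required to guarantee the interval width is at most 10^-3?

Initial width b − a = 1.2 − 0.316 = 0.884000.
After n steps the width is (b−a)/2^n; need (b−a)/2^n ≤ 10^-3.
So n ≥ log₂(0.884000/10^-3) = log₂(884.0000) ≈ 9.7879.
Hence n = 10.

10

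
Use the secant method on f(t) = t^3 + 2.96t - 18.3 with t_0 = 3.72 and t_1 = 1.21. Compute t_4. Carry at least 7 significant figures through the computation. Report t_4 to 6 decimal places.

f(t_0) = 44.190048, f(t_1) = -12.946839
t_2 = 1.210000 - (-12.946839)·(1.210000 - 3.720000)/(-12.946839 - (44.190048)) = 1.778749; f(t_2) = -7.407030
t_3 = 1.778749 - (-7.407030)·(1.778749 - 1.210000)/(-7.407030 - (-12.946839)) = 2.539198; f(t_3) = 5.587582
t_4 = 2.539198 - (5.587582)·(2.539198 - 1.778749)/(5.587582 - (-7.407030)) = 2.212211; f(t_4) = -0.925562

2.212211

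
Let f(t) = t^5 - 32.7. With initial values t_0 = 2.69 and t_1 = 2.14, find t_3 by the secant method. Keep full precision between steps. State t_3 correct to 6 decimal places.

f(t_0) = 108.151475, f(t_1) = 12.181655
t_2 = 2.140000 - (12.181655)·(2.140000 - 2.690000)/(12.181655 - (108.151475)) = 2.070187; f(t_2) = 5.323161
t_3 = 2.070187 - (5.323161)·(2.070187 - 2.140000)/(5.323161 - (12.181655)) = 2.016003; f(t_3) = 0.600877

2.016003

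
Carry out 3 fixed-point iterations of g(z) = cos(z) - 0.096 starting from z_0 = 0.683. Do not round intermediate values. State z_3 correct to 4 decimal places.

0.6805

z_1 = g(0.683000) = 0.679683
z_2 = g(0.679683) = 0.681772
z_3 = g(0.681772) = 0.680457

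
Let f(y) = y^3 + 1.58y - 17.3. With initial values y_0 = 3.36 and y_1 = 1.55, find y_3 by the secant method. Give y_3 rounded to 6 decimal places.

2.508483

Secant update: y_(k+1) = y_k − f(y_k)·(y_k − y_(k-1))/(f(y_k) − f(y_(k-1))).
f(y_0) = 25.941856, f(y_1) = -11.127125
y_2 = 1.550000 - (-11.127125)·(1.550000 - 3.360000)/(-11.127125 - (25.941856)) = 2.093314; f(y_2) = -4.819738
y_3 = 2.093314 - (-4.819738)·(2.093314 - 1.550000)/(-4.819738 - (-11.127125)) = 2.508483; f(y_3) = 2.447999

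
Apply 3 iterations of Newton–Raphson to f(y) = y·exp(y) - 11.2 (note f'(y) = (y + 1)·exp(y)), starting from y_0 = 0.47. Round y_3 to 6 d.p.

3.328134

y_0 = 0.470000: f = -10.448003, f' = 2.351991 → y_1 = 0.470000 - (-10.448003)/(2.351991) = 4.912194
y_1 = 4.912194: f = 656.550679, f' = 803.688034 → y_2 = 4.912194 - (656.550679)/(803.688034) = 4.095272
y_2 = 4.095272: f = 234.744267, f' = 305.999930 → y_3 = 4.095272 - (234.744267)/(305.999930) = 3.328134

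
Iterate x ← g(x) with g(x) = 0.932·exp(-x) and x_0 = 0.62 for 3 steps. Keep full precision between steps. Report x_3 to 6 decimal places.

0.529968

x_1 = g(0.620000) = 0.501364
x_2 = g(0.501364) = 0.564516
x_3 = g(0.564516) = 0.529968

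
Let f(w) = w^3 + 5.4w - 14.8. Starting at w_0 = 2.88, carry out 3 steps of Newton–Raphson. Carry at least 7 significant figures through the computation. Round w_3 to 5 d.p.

f'(w) = 3w^2 + 5.4
w_0 = 2.880000: f = 24.639872, f' = 30.283200 → w_1 = 2.880000 - (24.639872)/(30.283200) = 2.066352
w_1 = 2.066352: f = 5.181228, f' = 18.209429 → w_2 = 2.066352 - (5.181228)/(18.209429) = 1.781816
w_2 = 1.781816: f = 0.478842, f' = 14.924608 → w_3 = 1.781816 - (0.478842)/(14.924608) = 1.749732

1.74973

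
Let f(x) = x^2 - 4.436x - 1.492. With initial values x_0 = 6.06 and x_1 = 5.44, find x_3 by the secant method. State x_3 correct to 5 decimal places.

4.76510

f(x_0) = 8.349440, f(x_1) = 3.969760
x_2 = 5.440000 - (3.969760)·(5.440000 - 6.060000)/(3.969760 - (8.349440)) = 4.878029; f(x_2) = 0.664233
x_3 = 4.878029 - (0.664233)·(4.878029 - 5.440000)/(0.664233 - (3.969760)) = 4.765104; f(x_3) = 0.076213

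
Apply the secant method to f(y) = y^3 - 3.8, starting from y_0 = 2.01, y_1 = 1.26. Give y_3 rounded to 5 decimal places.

Secant update: y_(k+1) = y_k − f(y_k)·(y_k − y_(k-1))/(f(y_k) − f(y_(k-1))).
f(y_0) = 4.320601, f(y_1) = -1.799624
y_2 = 1.260000 - (-1.799624)·(1.260000 - 2.010000)/(-1.799624 - (4.320601)) = 1.480534; f(y_2) = -0.554697
y_3 = 1.480534 - (-0.554697)·(1.480534 - 1.260000)/(-0.554697 - (-1.799624)) = 1.578797; f(y_3) = 0.135306

1.57880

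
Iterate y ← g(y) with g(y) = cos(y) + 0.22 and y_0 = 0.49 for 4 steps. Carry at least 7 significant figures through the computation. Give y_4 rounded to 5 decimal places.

0.75788

y_1 = g(0.490000) = 1.102333
y_2 = g(1.102333) = 0.671516
y_3 = g(0.671516) = 1.002879
y_4 = g(1.002879) = 0.757877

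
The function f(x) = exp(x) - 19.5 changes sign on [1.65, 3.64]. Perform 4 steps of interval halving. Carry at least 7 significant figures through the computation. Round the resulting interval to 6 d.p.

[2.893750, 3.018125]

f(1.650000) = -14.293020, f(3.640000) = 18.591837 (opposite signs)
step 1: m = 2.645000, f(m) = -5.416555 < 0 → root in [2.645000, 3.640000]
step 2: m = 3.142500, f(m) = 3.661699 > 0 → root in [2.645000, 3.142500]
step 3: m = 2.893750, f(m) = -1.439089 < 0 → root in [2.893750, 3.142500]
step 4: m = 3.018125, f(m) = 0.952907 > 0 → root in [2.893750, 3.018125]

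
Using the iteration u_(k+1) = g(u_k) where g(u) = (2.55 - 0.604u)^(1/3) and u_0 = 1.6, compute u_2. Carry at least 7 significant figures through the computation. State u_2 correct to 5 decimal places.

u_1 = g(1.600000) = 1.165597
u_2 = g(1.165597) = 1.226711

1.22671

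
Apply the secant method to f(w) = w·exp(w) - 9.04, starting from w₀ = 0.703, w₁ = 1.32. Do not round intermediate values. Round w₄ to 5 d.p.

f(w_0) = -7.620078, f(w_1) = -4.098684
w_2 = 1.320000 - (-4.098684)·(1.320000 - 0.703000)/(-4.098684 - (-7.620078)) = 2.038150; f(w_2) = 6.605633
w_3 = 2.038150 - (6.605633)·(2.038150 - 1.320000)/(6.605633 - (-4.098684)) = 1.594980; f(w_3) = -1.179577
w_4 = 1.594980 - (-1.179577)·(1.594980 - 2.038150)/(-1.179577 - (6.605633)) = 1.662126; f(w_4) = -0.279751

1.66213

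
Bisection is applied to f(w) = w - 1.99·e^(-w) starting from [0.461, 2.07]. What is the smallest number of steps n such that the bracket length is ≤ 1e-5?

Initial width b − a = 2.07 − 0.461 = 1.609000.
After n steps the width is (b−a)/2^n; need (b−a)/2^n ≤ 1e-5.
So n ≥ log₂(1.609000/1e-5) = log₂(160900.0000) ≈ 17.2958.
Hence n = 18.

18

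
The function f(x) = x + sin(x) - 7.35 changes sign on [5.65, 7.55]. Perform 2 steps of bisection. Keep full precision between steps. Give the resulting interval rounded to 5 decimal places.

[6.60000, 7.07500]

f(5.650000) = -2.291716, f(7.550000) = 1.154152 (opposite signs)
step 1: m = 6.600000, f(m) = -0.438459 < 0 → root in [6.600000, 7.550000]
step 2: m = 7.075000, f(m) = 0.436629 > 0 → root in [6.600000, 7.075000]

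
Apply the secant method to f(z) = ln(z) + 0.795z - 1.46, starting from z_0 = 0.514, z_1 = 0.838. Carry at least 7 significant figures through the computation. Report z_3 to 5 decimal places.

f(z_0) = -1.716902, f(z_1) = -0.970527
z_2 = 0.838000 - (-0.970527)·(0.838000 - 0.514000)/(-0.970527 - (-1.716902)) = 1.259304; f(z_2) = -0.228294
z_3 = 1.259304 - (-0.228294)·(1.259304 - 0.838000)/(-0.228294 - (-0.970527)) = 1.388888; f(z_3) = -0.027331

1.38889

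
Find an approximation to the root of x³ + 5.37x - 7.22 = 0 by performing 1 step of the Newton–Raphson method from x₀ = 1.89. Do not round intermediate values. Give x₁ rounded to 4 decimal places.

1.2882

Newton update: x ← x − f(x)/f'(x).
f'(x) = 3x² + 5.37
x_0 = 1.890000: f = 9.680569, f' = 16.086300 → x_1 = 1.890000 - (9.680569)/(16.086300) = 1.288210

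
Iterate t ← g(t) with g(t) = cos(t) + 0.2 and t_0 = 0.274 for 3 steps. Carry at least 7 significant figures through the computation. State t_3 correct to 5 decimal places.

1.02710

t_1 = g(0.274000) = 1.162696
t_2 = g(1.162696) = 0.596866
t_3 = g(0.596866) = 1.027101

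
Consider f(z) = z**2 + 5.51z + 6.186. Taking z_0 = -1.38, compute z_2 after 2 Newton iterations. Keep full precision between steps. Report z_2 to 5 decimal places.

-1.57001

f'(z) = 2z + 5.51
z_0 = -1.380000: f = 0.486600, f' = 2.750000 → z_1 = -1.380000 - (0.486600)/(2.750000) = -1.556945
z_1 = -1.556945: f = 0.031310, f' = 2.396109 → z_2 = -1.556945 - (0.031310)/(2.396109) = -1.570012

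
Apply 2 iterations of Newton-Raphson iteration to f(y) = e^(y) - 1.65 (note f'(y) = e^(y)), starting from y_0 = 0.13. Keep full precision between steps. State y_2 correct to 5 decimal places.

y_0 = 0.130000: f = -0.511172, f' = 1.138828 → y_1 = 0.130000 - (-0.511172)/(1.138828) = 0.578857
y_1 = 0.578857: f = 0.133999, f' = 1.783999 → y_2 = 0.578857 - (0.133999)/(1.783999) = 0.503746

0.50375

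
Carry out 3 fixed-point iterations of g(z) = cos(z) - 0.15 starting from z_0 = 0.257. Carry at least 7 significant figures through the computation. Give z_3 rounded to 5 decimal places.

0.71063

z_1 = g(0.257000) = 0.817157
z_2 = g(0.817157) = 0.534297
z_3 = g(0.534297) = 0.710627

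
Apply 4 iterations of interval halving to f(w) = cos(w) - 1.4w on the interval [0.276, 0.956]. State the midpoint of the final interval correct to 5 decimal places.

0.59475

f(0.276000) = 0.575753, f(0.956000) = -0.761608 (opposite signs)
step 1: m = 0.616000, f(m) = -0.046204 < 0 → root in [0.276000, 0.616000]
step 2: m = 0.446000, f(m) = 0.277780 > 0 → root in [0.446000, 0.616000]
step 3: m = 0.531000, f(m) = 0.118901 > 0 → root in [0.531000, 0.616000]
step 4: m = 0.573500, f(m) = 0.037107 > 0 → root in [0.573500, 0.616000]
Midpoint of [0.573500, 0.616000] = 0.594750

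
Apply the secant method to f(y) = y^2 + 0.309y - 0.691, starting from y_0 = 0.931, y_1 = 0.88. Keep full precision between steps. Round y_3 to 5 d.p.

0.69313

f(y_0) = 0.463440, f(y_1) = 0.355320
y_2 = 0.880000 - (0.355320)·(0.880000 - 0.931000)/(0.355320 - (0.463440)) = 0.712396; f(y_2) = 0.036639
y_3 = 0.712396 - (0.036639)·(0.712396 - 0.880000)/(0.036639 - (0.355320)) = 0.693127; f(y_3) = 0.003601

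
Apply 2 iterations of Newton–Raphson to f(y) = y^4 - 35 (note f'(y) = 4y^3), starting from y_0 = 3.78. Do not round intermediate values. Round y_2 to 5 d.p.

y_0 = 3.780000: f = 169.158375, f' = 216.040608 → y_1 = 3.780000 - (169.158375)/(216.040608) = 2.997007
y_1 = 2.997007: f = 45.677194, f' = 107.677033 → y_2 = 2.997007 - (45.677194)/(107.677033) = 2.572801

2.57280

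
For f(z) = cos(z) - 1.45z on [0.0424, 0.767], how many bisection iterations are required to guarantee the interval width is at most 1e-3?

10

Initial width b − a = 0.767 − 0.0424 = 0.724600.
After n steps the width is (b−a)/2^n; need (b−a)/2^n ≤ 1e-3.
So n ≥ log₂(0.724600/1e-3) = log₂(724.6000) ≈ 9.5010.
Hence n = 10.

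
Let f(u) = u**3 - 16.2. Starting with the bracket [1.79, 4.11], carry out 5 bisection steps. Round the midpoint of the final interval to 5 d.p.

f(1.790000) = -10.464661, f(4.110000) = 53.226531 (opposite signs)
step 1: m = 2.950000, f(m) = 9.472375 > 0 → root in [1.790000, 2.950000]
step 2: m = 2.370000, f(m) = -2.887947 < 0 → root in [2.370000, 2.950000]
step 3: m = 2.660000, f(m) = 2.621096 > 0 → root in [2.370000, 2.660000]
step 4: m = 2.515000, f(m) = -0.292059 < 0 → root in [2.515000, 2.660000]
step 5: m = 2.587500, f(m) = 1.123717 > 0 → root in [2.515000, 2.587500]
Midpoint of [2.515000, 2.587500] = 2.551250

2.55125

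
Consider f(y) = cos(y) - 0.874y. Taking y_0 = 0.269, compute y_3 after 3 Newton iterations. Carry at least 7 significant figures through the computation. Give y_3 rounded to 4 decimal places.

0.7984

f'(y) = -sin(y) - 0.874
y_0 = 0.269000: f = 0.728931, f' = -1.139768 → y_1 = 0.269000 - (0.728931)/(-1.139768) = 0.908544
y_1 = 0.908544: f = -0.179172, f' = -1.662609 → y_2 = 0.908544 - (-0.179172)/(-1.662609) = 0.800778
y_2 = 0.800778: f = -0.003731, f' = -1.591898 → y_3 = 0.800778 - (-0.003731)/(-1.591898) = 0.798434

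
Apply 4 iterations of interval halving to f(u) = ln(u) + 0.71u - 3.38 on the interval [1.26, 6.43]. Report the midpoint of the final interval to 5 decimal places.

f(1.260000) = -2.254288, f(6.430000) = 3.046275 (opposite signs)
step 1: m = 3.845000, f(m) = 0.696724 > 0 → root in [1.260000, 3.845000]
step 2: m = 2.552500, f(m) = -0.630652 < 0 → root in [2.552500, 3.845000]
step 3: m = 3.198750, f(m) = 0.053873 > 0 → root in [2.552500, 3.198750]
step 4: m = 2.875625, f(m) = -0.282036 < 0 → root in [2.875625, 3.198750]
Midpoint of [2.875625, 3.198750] = 3.037187

3.03719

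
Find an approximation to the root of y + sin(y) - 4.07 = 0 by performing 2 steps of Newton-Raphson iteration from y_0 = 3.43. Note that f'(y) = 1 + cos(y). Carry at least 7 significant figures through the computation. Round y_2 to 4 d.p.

y_0 = 3.430000: f = -0.924426, f' = 0.041302 → y_1 = 3.430000 - (-0.924426)/(0.041302) = 25.812150
y_1 = 25.812150: f = 22.370484, f' = 1.777944 → y_2 = 25.812150 - (22.370484)/(1.777944) = 13.229931

13.2299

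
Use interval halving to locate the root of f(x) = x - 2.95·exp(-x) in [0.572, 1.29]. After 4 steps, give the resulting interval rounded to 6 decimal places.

[1.020750, 1.065625]

f(0.572000) = -1.092967, f(1.290000) = 0.477951 (opposite signs)
step 1: m = 0.931000, f(m) = -0.231770 < 0 → root in [0.931000, 1.290000]
step 2: m = 1.110500, f(m) = 0.138787 > 0 → root in [0.931000, 1.110500]
step 3: m = 1.020750, f(m) = -0.042208 < 0 → root in [1.020750, 1.110500]
step 4: m = 1.065625, f(m) = 0.049313 > 0 → root in [1.020750, 1.065625]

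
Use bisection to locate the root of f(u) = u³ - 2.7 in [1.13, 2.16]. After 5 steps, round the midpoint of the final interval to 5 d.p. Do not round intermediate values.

f(1.130000) = -1.257103, f(2.160000) = 7.377696 (opposite signs)
step 1: m = 1.645000, f(m) = 1.751411 > 0 → root in [1.130000, 1.645000]
step 2: m = 1.387500, f(m) = -0.028846 < 0 → root in [1.387500, 1.645000]
step 3: m = 1.516250, f(m) = 0.785880 > 0 → root in [1.387500, 1.516250]
step 4: m = 1.451875, f(m) = 0.360467 > 0 → root in [1.387500, 1.451875]
step 5: m = 1.419687, f(m) = 0.161398 > 0 → root in [1.387500, 1.419687]
Midpoint of [1.387500, 1.419687] = 1.403594

1.40359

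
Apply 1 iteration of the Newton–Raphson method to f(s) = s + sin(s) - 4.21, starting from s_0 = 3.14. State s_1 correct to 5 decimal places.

842414.67251

Newton update: s ← s − f(s)/f'(s).
f'(s) = 1 + cos(s)
s_0 = 3.140000: f = -1.068407, f' = 0.000001 → s_1 = 3.140000 - (-1.068407)/(0.000001) = 842414.672507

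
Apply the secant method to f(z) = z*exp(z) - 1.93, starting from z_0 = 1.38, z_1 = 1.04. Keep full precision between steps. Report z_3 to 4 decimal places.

0.8462

f(z_0) = 3.555364, f(z_1) = 1.012386
z_2 = 1.040000 - (1.012386)·(1.040000 - 1.380000)/(1.012386 - (3.555364)) = 0.904643; f(z_2) = 0.305416
z_3 = 0.904643 - (0.305416)·(0.904643 - 1.040000)/(0.305416 - (1.012386)) = 0.846167; f(z_3) = 0.042159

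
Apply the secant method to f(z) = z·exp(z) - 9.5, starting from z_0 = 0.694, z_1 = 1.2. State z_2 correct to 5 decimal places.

2.27556

f(z_0) = -8.110816, f(z_1) = -5.515860
z_2 = 1.200000 - (-5.515860)·(1.200000 - 0.694000)/(-5.515860 - (-8.110816)) = 2.275558; f(z_2) = 12.648790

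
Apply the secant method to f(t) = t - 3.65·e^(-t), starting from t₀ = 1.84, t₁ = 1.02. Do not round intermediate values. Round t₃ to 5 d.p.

Secant update: t_(k+1) = t_k − f(t_k)·(t_k − t_(k-1))/(f(t_k) − f(t_(k-1))).
f(t_0) = 1.260316, f(t_1) = -0.296172
t_2 = 1.020000 - (-0.296172)·(1.020000 - 1.840000)/(-0.296172 - (1.260316)) = 1.176031; f(t_2) = 0.050004
t_3 = 1.176031 - (0.050004)·(1.176031 - 1.020000)/(0.050004 - (-0.296172)) = 1.153493; f(t_3) = 0.001799

1.15349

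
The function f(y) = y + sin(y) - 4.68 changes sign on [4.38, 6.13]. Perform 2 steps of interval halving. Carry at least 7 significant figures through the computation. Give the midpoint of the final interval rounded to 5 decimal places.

5.47375

f(4.380000) = -1.245266, f(6.130000) = 1.297413 (opposite signs)
step 1: m = 5.255000, f(m) = -0.281363 < 0 → root in [5.255000, 6.130000]
step 2: m = 5.692500, f(m) = 0.455570 > 0 → root in [5.255000, 5.692500]
Midpoint of [5.255000, 5.692500] = 5.473750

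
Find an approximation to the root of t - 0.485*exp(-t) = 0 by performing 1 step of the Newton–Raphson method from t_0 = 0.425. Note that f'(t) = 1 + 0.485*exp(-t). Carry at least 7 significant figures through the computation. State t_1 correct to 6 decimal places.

0.343060

t_0 = 0.425000: f = 0.107922, f' = 1.317078 → t_1 = 0.425000 - (0.107922)/(1.317078) = 0.343060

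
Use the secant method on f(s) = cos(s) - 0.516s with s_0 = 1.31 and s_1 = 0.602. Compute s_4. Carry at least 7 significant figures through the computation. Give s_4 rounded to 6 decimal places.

Secant update: s_(k+1) = s_k − f(s_k)·(s_k − s_(k-1))/(f(s_k) − f(s_(k-1))).
f(s_0) = -0.418110, f(s_1) = 0.513573
s_2 = 0.602000 - (0.513573)·(0.602000 - 1.310000)/(0.513573 - (-0.418110)) = 0.992272; f(s_2) = 0.034777
s_3 = 0.992272 - (0.034777)·(0.992272 - 0.602000)/(0.034777 - (0.513573)) = 1.020619; f(s_3) = -0.003801
s_4 = 1.020619 - (-0.003801)·(1.020619 - 0.992272)/(-0.003801 - (0.034777)) = 1.017826; f(s_4) = 0.000019

1.017826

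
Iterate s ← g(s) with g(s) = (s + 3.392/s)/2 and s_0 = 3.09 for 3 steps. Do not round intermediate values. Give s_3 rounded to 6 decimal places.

1.841800

s_1 = g(3.090000) = 2.093867
s_2 = g(2.093867) = 1.856918
s_3 = g(1.856918) = 1.841800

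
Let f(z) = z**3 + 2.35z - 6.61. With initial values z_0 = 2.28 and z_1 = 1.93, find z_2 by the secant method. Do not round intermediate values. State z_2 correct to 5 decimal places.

1.60369

f(z_0) = 10.600352, f(z_1) = 5.114557
z_2 = 1.930000 - (5.114557)·(1.930000 - 2.280000)/(5.114557 - (10.600352)) = 1.603685; f(z_2) = 1.283030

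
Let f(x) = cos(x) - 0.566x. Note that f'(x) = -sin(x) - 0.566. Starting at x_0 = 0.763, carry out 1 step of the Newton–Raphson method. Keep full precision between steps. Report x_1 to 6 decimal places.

x_0 = 0.763000: f = 0.290908, f' = -1.257093 → x_1 = 0.763000 - (0.290908)/(-1.257093) = 0.994413

0.994413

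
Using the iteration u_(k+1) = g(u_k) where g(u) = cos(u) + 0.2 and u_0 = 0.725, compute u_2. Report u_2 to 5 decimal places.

0.78290

u_1 = g(0.725000) = 0.948499
u_2 = g(0.948499) = 0.782903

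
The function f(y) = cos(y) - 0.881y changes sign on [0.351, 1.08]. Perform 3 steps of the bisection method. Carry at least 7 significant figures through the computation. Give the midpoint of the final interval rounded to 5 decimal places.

0.76106

f(0.351000) = 0.629798, f(1.080000) = -0.480152 (opposite signs)
step 1: m = 0.715500, f(m) = 0.124410 > 0 → root in [0.715500, 1.080000]
step 2: m = 0.897750, f(m) = -0.167547 < 0 → root in [0.715500, 0.897750]
step 3: m = 0.806625, f(m) = -0.018698 < 0 → root in [0.715500, 0.806625]
Midpoint of [0.715500, 0.806625] = 0.761062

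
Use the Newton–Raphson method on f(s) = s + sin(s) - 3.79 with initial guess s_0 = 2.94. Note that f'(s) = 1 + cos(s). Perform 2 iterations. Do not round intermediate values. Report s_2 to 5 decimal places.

-251.04720

s_0 = 2.940000: f = -0.649770, f' = 0.020251 → s_1 = 2.940000 - (-0.649770)/(0.020251) = 35.025703
s_1 = 35.025703: f = 30.784437, f' = 0.107610 → s_2 = 35.025703 - (30.784437)/(0.107610) = -251.047201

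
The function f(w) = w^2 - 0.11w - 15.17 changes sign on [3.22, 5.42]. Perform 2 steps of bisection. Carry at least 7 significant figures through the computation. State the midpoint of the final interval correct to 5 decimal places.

f(3.220000) = -5.155800, f(5.420000) = 13.610200 (opposite signs)
step 1: m = 4.320000, f(m) = 3.017200 > 0 → root in [3.220000, 4.320000]
step 2: m = 3.770000, f(m) = -1.371800 < 0 → root in [3.770000, 4.320000]
Midpoint of [3.770000, 4.320000] = 4.045000

4.04500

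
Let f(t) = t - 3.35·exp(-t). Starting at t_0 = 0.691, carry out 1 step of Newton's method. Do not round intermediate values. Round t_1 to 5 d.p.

Newton update: t ← t − f(t)/f'(t).
f'(t) = 1 + 3.35·exp(-t)
t_0 = 0.691000: f = -0.987600, f' = 2.678600 → t_1 = 0.691000 - (-0.987600)/(2.678600) = 1.059700

1.05970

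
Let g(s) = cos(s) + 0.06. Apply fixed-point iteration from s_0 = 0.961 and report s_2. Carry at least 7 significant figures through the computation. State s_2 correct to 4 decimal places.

0.8664

s_1 = g(0.961000) = 0.632701
s_2 = g(0.632701) = 0.866434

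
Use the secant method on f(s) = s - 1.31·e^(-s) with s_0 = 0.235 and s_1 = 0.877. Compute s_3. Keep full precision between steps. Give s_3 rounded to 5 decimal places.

f(s_0) = -0.800648, f(s_1) = 0.332002
s_2 = 0.877000 - (0.332002)·(0.877000 - 0.235000)/(0.332002 - (-0.800648)) = 0.688817; f(s_2) = 0.030975
s_3 = 0.688817 - (0.030975)·(0.688817 - 0.877000)/(0.030975 - (0.332002)) = 0.669454; f(s_3) = -0.001251

0.66945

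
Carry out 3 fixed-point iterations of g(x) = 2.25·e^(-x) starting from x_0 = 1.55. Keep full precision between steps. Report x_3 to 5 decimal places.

x_1 = g(1.550000) = 0.477558
x_2 = g(0.477558) = 1.395667
x_3 = g(1.395667) = 0.557253

0.55725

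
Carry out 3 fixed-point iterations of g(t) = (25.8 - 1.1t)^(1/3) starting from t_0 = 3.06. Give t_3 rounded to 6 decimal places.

2.830846

t_1 = g(3.060000) = 2.820345
t_2 = g(2.820345) = 2.831349
t_3 = g(2.831349) = 2.830846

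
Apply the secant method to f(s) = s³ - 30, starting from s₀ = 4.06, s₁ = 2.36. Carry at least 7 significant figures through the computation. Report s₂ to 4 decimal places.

2.8928

Secant update: s_(k+1) = s_k − f(s_k)·(s_k − s_(k-1))/(f(s_k) − f(s_(k-1))).
f(s_0) = 36.923416, f(s_1) = -16.855744
s_2 = 2.360000 - (-16.855744)·(2.360000 - 4.060000)/(-16.855744 - (36.923416)) = 2.892823; f(s_2) = -5.791632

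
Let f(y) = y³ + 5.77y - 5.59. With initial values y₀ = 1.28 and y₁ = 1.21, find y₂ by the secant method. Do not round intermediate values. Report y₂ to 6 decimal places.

0.906462

f(y_0) = 3.892752, f(y_1) = 3.163261
y_2 = 1.210000 - (3.163261)·(1.210000 - 1.280000)/(3.163261 - (3.892752)) = 0.906462; f(y_2) = 0.385101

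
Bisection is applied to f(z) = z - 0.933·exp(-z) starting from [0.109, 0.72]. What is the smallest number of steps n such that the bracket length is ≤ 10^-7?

Initial width b − a = 0.72 − 0.109 = 0.611000.
After n steps the width is (b−a)/2^n; need (b−a)/2^n ≤ 10^-7.
So n ≥ log₂(0.611000/10^-7) = log₂(6110000.0000) ≈ 22.5427.
Hence n = 23.

23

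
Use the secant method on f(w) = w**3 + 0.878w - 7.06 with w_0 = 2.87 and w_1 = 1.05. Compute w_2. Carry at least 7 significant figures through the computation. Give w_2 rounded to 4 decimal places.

f(w_0) = 19.099763, f(w_1) = -4.980475
w_2 = 1.050000 - (-4.980475)·(1.050000 - 2.870000)/(-4.980475 - (19.099763)) = 1.426428; f(w_2) = -2.905251

1.4264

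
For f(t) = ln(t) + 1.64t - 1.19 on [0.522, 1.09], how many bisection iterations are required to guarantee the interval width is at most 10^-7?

23

Initial width b − a = 1.09 − 0.522 = 0.568000.
After n steps the width is (b−a)/2^n; need (b−a)/2^n ≤ 10^-7.
So n ≥ log₂(0.568000/10^-7) = log₂(5680000.0000) ≈ 22.4375.
Hence n = 23.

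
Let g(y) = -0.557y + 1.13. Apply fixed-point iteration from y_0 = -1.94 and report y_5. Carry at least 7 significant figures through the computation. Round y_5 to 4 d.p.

y_1 = g(-1.940000) = 2.210580
y_2 = g(2.210580) = -0.101293
y_3 = g(-0.101293) = 1.186420
y_4 = g(1.186420) = 0.469164
y_5 = g(0.469164) = 0.868676

0.8687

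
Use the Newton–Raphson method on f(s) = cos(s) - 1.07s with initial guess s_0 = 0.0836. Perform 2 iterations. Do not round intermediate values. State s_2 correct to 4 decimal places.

Newton update: s ← s − f(s)/f'(s).
f'(s) = -sin(s) - 1.07
s_0 = 0.083600: f = 0.907056, f' = -1.153503 → s_1 = 0.083600 - (0.907056)/(-1.153503) = 0.869949
s_1 = 0.869949: f = -0.285980, f' = -1.834296 → s_2 = 0.869949 - (-0.285980)/(-1.834296) = 0.714042

0.7140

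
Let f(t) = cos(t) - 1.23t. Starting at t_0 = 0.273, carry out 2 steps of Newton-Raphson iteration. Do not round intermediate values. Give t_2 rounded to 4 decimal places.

Newton update: t ← t − f(t)/f'(t).
f'(t) = -sin(t) - 1.23
t_0 = 0.273000: f = 0.627176, f' = -1.499622 → t_1 = 0.273000 - (0.627176)/(-1.499622) = 0.691223
t_1 = 0.691223: f = -0.079738, f' = -1.867480 → t_2 = 0.691223 - (-0.079738)/(-1.867480) = 0.648525

0.6485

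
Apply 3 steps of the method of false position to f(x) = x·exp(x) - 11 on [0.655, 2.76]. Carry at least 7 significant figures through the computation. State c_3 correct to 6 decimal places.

1.613284

False-position update: c = (a·f(b) − b·f(a))/(f(b) − f(a)); replace the endpoint whose sign matches f(c).
f(0.655000) = -9.739032, f(2.760000) = 32.607567
step 1: c = 1.139116, f(c) = -7.441396 < 0 → new bracket [1.139116, 2.760000]
step 2: c = 1.440288, f(c) = -4.919229 < 0 → new bracket [1.440288, 2.760000]
step 3: c = 1.613284, f(c) = -2.902500 < 0 → new bracket [1.613284, 2.760000]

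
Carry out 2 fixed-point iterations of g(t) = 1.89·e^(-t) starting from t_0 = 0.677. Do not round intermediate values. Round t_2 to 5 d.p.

t_1 = g(0.677000) = 0.960383
t_2 = g(0.960383) = 0.723390

0.72339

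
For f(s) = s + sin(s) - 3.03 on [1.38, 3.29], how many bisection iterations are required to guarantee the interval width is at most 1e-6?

21

Initial width b − a = 3.29 − 1.38 = 1.910000.
After n steps the width is (b−a)/2^n; need (b−a)/2^n ≤ 1e-6.
So n ≥ log₂(1.910000/1e-6) = log₂(1910000.0000) ≈ 20.8651.
Hence n = 21.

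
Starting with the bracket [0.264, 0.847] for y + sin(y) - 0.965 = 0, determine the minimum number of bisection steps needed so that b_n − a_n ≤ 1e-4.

Initial width b − a = 0.847 − 0.264 = 0.583000.
After n steps the width is (b−a)/2^n; need (b−a)/2^n ≤ 1e-4.
So n ≥ log₂(0.583000/1e-4) = log₂(5830.0000) ≈ 12.5093.
Hence n = 13.

13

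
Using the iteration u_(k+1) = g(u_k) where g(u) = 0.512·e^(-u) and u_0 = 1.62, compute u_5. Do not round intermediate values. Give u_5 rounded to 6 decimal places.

u_1 = g(1.620000) = 0.101324
u_2 = g(0.101324) = 0.462664
u_3 = g(0.462664) = 0.322357
u_4 = g(0.322357) = 0.370913
u_5 = g(0.370913) = 0.353333

0.353333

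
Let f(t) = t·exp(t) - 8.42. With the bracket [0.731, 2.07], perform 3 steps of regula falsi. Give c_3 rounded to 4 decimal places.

False-position update: c = (a·f(b) − b·f(a))/(f(b) − f(a)); replace the endpoint whose sign matches f(c).
f(0.731000) = -6.901598, f(2.070000) = 7.984384
step 1: c = 1.351802, f(c) = -3.196124 < 0 → new bracket [1.351802, 2.070000]
step 2: c = 1.557110, f(c) = -1.031378 < 0 → new bracket [1.557110, 2.070000]
step 3: c = 1.615783, f(c) = -0.289660 < 0 → new bracket [1.615783, 2.070000]

1.6158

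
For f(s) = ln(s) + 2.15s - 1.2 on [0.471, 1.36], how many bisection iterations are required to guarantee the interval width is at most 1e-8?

27

Initial width b − a = 1.36 − 0.471 = 0.889000.
After n steps the width is (b−a)/2^n; need (b−a)/2^n ≤ 1e-8.
So n ≥ log₂(0.889000/1e-8) = log₂(88900000.0000) ≈ 26.4057.
Hence n = 27.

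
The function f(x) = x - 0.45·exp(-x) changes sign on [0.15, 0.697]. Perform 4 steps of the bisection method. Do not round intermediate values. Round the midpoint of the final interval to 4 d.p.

f(0.150000) = -0.237319, f(0.697000) = 0.472865 (opposite signs)
step 1: m = 0.423500, f(m) = 0.128862 > 0 → root in [0.150000, 0.423500]
step 2: m = 0.286750, f(m) = -0.051065 < 0 → root in [0.286750, 0.423500]
step 3: m = 0.355125, f(m) = 0.039636 > 0 → root in [0.286750, 0.355125]
step 4: m = 0.320937, f(m) = -0.005523 < 0 → root in [0.320937, 0.355125]
Midpoint of [0.320937, 0.355125] = 0.338031

0.3380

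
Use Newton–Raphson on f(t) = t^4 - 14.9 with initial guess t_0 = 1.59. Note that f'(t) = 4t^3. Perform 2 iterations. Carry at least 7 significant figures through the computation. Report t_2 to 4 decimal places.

1.9808

t_0 = 1.590000: f = -8.508710, f' = 16.078716 → t_1 = 1.590000 - (-8.508710)/(16.078716) = 2.119191
t_1 = 2.119191: f = 5.268813, f' = 38.068892 → t_2 = 2.119191 - (5.268813)/(38.068892) = 1.980789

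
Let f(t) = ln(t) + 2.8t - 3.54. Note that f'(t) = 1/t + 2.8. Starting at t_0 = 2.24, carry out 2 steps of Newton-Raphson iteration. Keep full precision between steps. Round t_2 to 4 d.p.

1.1991

t_0 = 2.240000: f = 3.538476, f' = 3.246429 → t_1 = 2.240000 - (3.538476)/(3.246429) = 1.150040
t_1 = 1.150040: f = -0.180090, f' = 3.669535 → t_2 = 1.150040 - (-0.180090)/(3.669535) = 1.199117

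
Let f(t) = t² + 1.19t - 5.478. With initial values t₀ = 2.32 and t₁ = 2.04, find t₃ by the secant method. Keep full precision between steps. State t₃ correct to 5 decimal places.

1.82082

f(t_0) = 2.665200, f(t_1) = 1.111200
t_2 = 2.040000 - (1.111200)·(2.040000 - 2.320000)/(1.111200 - (2.665200)) = 1.839784; f(t_2) = 0.096147
t_3 = 1.839784 - (0.096147)·(1.839784 - 2.040000)/(0.096147 - (1.111200)) = 1.820819; f(t_3) = 0.004157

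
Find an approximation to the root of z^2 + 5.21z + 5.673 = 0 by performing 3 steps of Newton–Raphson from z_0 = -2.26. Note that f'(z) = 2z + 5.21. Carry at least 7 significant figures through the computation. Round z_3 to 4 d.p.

z_0 = -2.260000: f = -0.994000, f' = 0.690000 → z_1 = -2.260000 - (-0.994000)/(0.690000) = -0.819420
z_1 = -0.819420: f = 2.075270, f' = 3.571159 → z_2 = -0.819420 - (2.075270)/(3.571159) = -1.400540
z_2 = -1.400540: f = 0.337700, f' = 2.408921 → z_3 = -1.400540 - (0.337700)/(2.408921) = -1.540727

-1.5407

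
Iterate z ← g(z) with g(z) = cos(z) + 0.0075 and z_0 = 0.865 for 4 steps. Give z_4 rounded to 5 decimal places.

0.76956

z_1 = g(0.865000) = 0.656140
z_2 = g(0.656140) = 0.799853
z_3 = g(0.799853) = 0.704312
z_4 = g(0.704312) = 0.769557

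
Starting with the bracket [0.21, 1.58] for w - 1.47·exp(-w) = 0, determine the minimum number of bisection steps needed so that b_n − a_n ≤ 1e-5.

18

Initial width b − a = 1.58 − 0.21 = 1.370000.
After n steps the width is (b−a)/2^n; need (b−a)/2^n ≤ 1e-5.
So n ≥ log₂(1.370000/1e-5) = log₂(137000.0000) ≈ 17.0638.
Hence n = 18.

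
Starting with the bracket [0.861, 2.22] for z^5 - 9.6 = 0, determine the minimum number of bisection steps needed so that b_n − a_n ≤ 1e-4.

Initial width b − a = 2.22 − 0.861 = 1.359000.
After n steps the width is (b−a)/2^n; need (b−a)/2^n ≤ 1e-4.
So n ≥ log₂(1.359000/1e-4) = log₂(13590.0000) ≈ 13.7303.
Hence n = 14.

14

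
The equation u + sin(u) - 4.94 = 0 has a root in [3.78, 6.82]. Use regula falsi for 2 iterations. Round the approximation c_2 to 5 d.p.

5.51087

f(3.780000) = -1.755917, f(6.820000) = 2.391401
step 1: c = 5.067094, f(c) = -0.810655 < 0 → new bracket [5.067094, 6.820000]
step 2: c = 5.510872, f(c) = -0.126922 < 0 → new bracket [5.510872, 6.820000]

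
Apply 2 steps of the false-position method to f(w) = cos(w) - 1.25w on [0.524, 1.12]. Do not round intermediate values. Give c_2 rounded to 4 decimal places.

f(0.524000) = 0.210825, f(1.120000) = -0.964318
step 1: c = 0.630925, f(c) = 0.018827 > 0 → new bracket [0.630925, 1.120000]
step 2: c = 0.640290, f(c) = 0.001560 > 0 → new bracket [0.640290, 1.120000]

0.6403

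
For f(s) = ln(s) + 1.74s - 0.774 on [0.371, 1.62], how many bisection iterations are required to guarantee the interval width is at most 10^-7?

Initial width b − a = 1.62 − 0.371 = 1.249000.
After n steps the width is (b−a)/2^n; need (b−a)/2^n ≤ 10^-7.
So n ≥ log₂(1.249000/10^-7) = log₂(12490000.0000) ≈ 23.5743.
Hence n = 24.

24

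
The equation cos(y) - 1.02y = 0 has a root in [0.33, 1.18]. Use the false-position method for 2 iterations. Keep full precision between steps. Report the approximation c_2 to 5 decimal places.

0.72727

f(0.330000) = 0.609442, f(1.180000) = -0.822675
step 1: c = 0.691720, f(c) = 0.064595 > 0 → new bracket [0.691720, 1.180000]
step 2: c = 0.727268, f(c) = 0.005180 > 0 → new bracket [0.727268, 1.180000]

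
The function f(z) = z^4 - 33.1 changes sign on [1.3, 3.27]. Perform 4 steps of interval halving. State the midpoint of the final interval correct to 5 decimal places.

2.34656

f(1.300000) = -30.243900, f(3.270000) = 81.238110 (opposite signs)
step 1: m = 2.285000, f(m) = -5.838809 < 0 → root in [2.285000, 3.270000]
step 2: m = 2.777500, f(m) = 26.413607 > 0 → root in [2.285000, 2.777500]
step 3: m = 2.531250, f(m) = 7.952552 > 0 → root in [2.285000, 2.531250]
step 4: m = 2.408125, f(m) = 0.529167 > 0 → root in [2.285000, 2.408125]
Midpoint of [2.285000, 2.408125] = 2.346563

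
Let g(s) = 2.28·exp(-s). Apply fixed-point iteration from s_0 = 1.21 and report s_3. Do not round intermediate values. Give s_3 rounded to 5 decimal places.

s_1 = g(1.210000) = 0.679890
s_2 = g(0.679890) = 1.155214
s_3 = g(1.155214) = 0.718177

0.71818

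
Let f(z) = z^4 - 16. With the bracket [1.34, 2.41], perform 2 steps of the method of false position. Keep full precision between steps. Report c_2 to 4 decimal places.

1.9409

False-position update: c = (a·f(b) − b·f(a))/(f(b) − f(a)); replace the endpoint whose sign matches f(c).
f(1.340000) = -12.775821, f(2.410000) = 17.734026
step 1: c = 1.788056, f(c) = -5.778262 < 0 → new bracket [1.788056, 2.410000]
step 2: c = 1.940902, f(c) = -1.808952 < 0 → new bracket [1.940902, 2.410000]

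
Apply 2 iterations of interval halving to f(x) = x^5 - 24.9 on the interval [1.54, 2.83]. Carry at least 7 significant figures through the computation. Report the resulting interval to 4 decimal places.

[1.8625, 2.1850]

f(1.540000) = -16.238291, f(2.830000) = 156.623216 (opposite signs)
step 1: m = 2.185000, f(m) = 24.903195 > 0 → root in [1.540000, 2.185000]
step 2: m = 1.862500, f(m) = -2.487959 < 0 → root in [1.862500, 2.185000]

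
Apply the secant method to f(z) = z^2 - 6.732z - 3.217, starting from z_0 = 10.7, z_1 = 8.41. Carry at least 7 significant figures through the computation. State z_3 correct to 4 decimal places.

f(z_0) = 39.240600, f(z_1) = 10.894980
z_2 = 8.410000 - (10.894980)·(8.410000 - 10.700000)/(10.894980 - (39.240600)) = 7.529811; f(z_2) = 2.790366
z_3 = 7.529811 - (2.790366)·(7.529811 - 8.410000)/(2.790366 - (10.894980)) = 7.226768; f(z_3) = 0.358571

7.2268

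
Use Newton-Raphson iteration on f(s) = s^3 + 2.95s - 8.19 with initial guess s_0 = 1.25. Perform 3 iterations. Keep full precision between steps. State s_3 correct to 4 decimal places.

f'(s) = 3s^2 + 2.95
s_0 = 1.250000: f = -2.549375, f' = 7.637500 → s_1 = 1.250000 - (-2.549375)/(7.637500) = 1.583797
s_1 = 1.583797: f = 0.455019, f' = 10.475239 → s_2 = 1.583797 - (0.455019)/(10.475239) = 1.540360
s_2 = 1.540360: f = 0.008883, f' = 10.068122 → s_3 = 1.540360 - (0.008883)/(10.068122) = 1.539477

1.5395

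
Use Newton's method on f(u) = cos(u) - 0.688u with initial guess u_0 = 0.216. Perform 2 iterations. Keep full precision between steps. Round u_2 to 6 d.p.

0.909943

Newton update: u ← u − f(u)/f'(u).
f'(u) = -sin(u) - 0.688
u_0 = 0.216000: f = 0.828155, f' = -0.902324 → u_1 = 0.216000 - (0.828155)/(-0.902324) = 1.133801
u_1 = 1.133801: f = -0.356837, f' = -1.594028 → u_2 = 1.133801 - (-0.356837)/(-1.594028) = 0.909943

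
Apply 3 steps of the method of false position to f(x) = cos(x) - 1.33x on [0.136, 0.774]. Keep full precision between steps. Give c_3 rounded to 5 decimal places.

0.61436

f(0.136000) = 0.809886, f(0.774000) = -0.314300
step 1: c = 0.595628, f(c) = 0.035611 > 0 → new bracket [0.595628, 0.774000]
step 2: c = 0.613781, f(c) = 0.001147 > 0 → new bracket [0.613781, 0.774000]
step 3: c = 0.614364, f(c) = 0.000036 > 0 → new bracket [0.614364, 0.774000]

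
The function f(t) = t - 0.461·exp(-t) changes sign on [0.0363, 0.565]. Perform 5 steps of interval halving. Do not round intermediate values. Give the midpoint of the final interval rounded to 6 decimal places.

0.325433

f(0.036300) = -0.408266, f(0.565000) = 0.302986 (opposite signs)
step 1: m = 0.300650, f(m) = -0.040645 < 0 → root in [0.300650, 0.565000]
step 2: m = 0.432825, f(m) = 0.133786 > 0 → root in [0.300650, 0.432825]
step 3: m = 0.366737, f(m) = 0.047268 > 0 → root in [0.300650, 0.366737]
step 4: m = 0.333694, f(m) = 0.003492 > 0 → root in [0.300650, 0.333694]
step 5: m = 0.317172, f(m) = -0.018531 < 0 → root in [0.317172, 0.333694]
Midpoint of [0.317172, 0.333694] = 0.325433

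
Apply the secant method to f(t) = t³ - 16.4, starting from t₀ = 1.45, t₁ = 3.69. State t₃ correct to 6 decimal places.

2.370400

f(t_0) = -13.351375, f(t_1) = 33.843409
t_2 = 3.690000 - (33.843409)·(3.690000 - 1.450000)/(33.843409 - (-13.351375)) = 2.083695; f(t_2) = -7.353050
t_3 = 2.083695 - (-7.353050)·(2.083695 - 3.690000)/(-7.353050 - (33.843409)) = 2.370400; f(t_3) = -3.081207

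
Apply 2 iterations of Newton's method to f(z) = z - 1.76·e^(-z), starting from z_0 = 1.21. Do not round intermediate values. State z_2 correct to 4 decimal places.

0.7946

Newton update: z ← z − f(z)/f'(z).
f'(z) = 1 + 1.76·e^(-z)
z_0 = 1.210000: f = 0.685173, f' = 1.524827 → z_1 = 1.210000 - (0.685173)/(1.524827) = 0.760655
z_1 = 0.760655: f = -0.061898, f' = 1.822554 → z_2 = 0.760655 - (-0.061898)/(1.822554) = 0.794618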